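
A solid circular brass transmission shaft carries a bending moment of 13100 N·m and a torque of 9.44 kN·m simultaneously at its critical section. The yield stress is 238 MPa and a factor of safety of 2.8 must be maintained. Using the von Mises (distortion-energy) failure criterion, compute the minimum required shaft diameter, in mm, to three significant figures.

σ_allow = σ_y/n = 238/2.8 = 85.00 MPa.
For a solid shaft σ_b = 32M/(πd³) and τ = 16T/(πd³), so the von Mises stress is σ' = (16/πd³)·√(4M²+3T²).
√(4M²+3T²) = √(4×(1.310×10^7)² + 3×(9.440×10^6)²) = 3.088×10^7 N·mm.
d³ = 16×3.088×10^7/(π×85.00) = 1.850×10^6 mm³.
d = 122.8 mm.

d = 123 mm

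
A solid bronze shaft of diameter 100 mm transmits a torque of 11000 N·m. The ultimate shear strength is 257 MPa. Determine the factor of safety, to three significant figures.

n = 4.59

τ = 16T/(πd³) = 16×1.1000×10^7/(π×100³) = 56.02 MPa.
n = τ_limit/τ = 257/56.02 = 4.587.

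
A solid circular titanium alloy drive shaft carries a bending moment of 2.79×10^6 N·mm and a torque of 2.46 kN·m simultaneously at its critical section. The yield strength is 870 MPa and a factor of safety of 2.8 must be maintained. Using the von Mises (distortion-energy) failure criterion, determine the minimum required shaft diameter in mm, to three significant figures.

d = 48.6 mm

σ_allow = σ_y/n = 870/2.8 = 310.7 MPa.
For a solid shaft σ_b = 32M/(πd³) and τ = 16T/(πd³), so the von Mises stress is σ' = (16/πd³)·√(4M²+3T²).
√(4M²+3T²) = √(4×(2.790×10^6)² + 3×(2.460×10^6)²) = 7.021×10^6 N·mm.
d³ = 16×7.021×10^6/(π×310.7) = 115100 mm³.
d = 48.64 mm.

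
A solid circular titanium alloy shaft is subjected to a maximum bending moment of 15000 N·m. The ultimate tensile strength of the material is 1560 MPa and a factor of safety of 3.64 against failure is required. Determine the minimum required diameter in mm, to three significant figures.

d = 70.9 mm

σ_allow = 1560/3.64 = 428.6 MPa.
For a solid circular section σ = 32M/(πd³), so d³ = 32M/(π σ_allow) = 32×1.5000×10^7/(π×428.6) = 356500 mm³.
d = 70.91 mm.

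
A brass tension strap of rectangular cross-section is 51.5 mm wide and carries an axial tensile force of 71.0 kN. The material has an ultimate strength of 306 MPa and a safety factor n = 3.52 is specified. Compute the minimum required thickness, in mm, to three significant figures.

σ_allow = 306/3.52 = 86.93 MPa.
Required area A = F/σ_allow = 71000/86.93 = 816.7 mm².
t = A/w = 816.7/51.5 = 15.86 mm.

t = 15.9 mm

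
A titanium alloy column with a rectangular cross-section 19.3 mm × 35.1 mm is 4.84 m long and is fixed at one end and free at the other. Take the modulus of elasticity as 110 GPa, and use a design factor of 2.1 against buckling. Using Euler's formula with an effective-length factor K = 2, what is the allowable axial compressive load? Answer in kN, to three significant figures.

P_allow = 0.116 kN

Buckling occurs about the weak axis: I_min = h·b³/12 = 35.1×19.3³/12 = 21030 mm⁴ (b = 19.3 mm is the smaller dimension).
Effective length L_e = KL = 2×4.84 m = 9680 mm.
Euler critical load P_cr = π²EI/L_e² = π²×110000×21030/9680² = 243.6 N.
P_allow = P_cr/n = 243.6/2.1 = 116.0 N.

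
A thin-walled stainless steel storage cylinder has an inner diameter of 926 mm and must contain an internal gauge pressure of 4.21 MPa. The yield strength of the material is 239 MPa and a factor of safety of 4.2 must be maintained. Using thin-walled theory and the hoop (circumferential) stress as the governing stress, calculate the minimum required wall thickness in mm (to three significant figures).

t = 34.3 mm

σ_allow = 239/4.2 = 56.90 MPa.
Hoop stress σ_h = pD/(2t), so t = pD/(2σ_allow) = 4.21×926/(2×56.90) = 34.25 mm.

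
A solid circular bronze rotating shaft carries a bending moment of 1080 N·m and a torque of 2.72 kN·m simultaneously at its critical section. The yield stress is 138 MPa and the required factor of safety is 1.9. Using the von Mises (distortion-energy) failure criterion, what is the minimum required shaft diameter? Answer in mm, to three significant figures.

σ_allow = σ_y/n = 138/1.9 = 72.63 MPa.
For a solid shaft σ_b = 32M/(πd³) and τ = 16T/(πd³), so the von Mises stress is σ' = (16/πd³)·√(4M²+3T²).
√(4M²+3T²) = √(4×(1.080×10^6)² + 3×(2.720×10^6)²) = 5.183×10^6 N·mm.
d³ = 16×5.183×10^6/(π×72.63) = 363400 mm³.
d = 71.36 mm.

d = 71.4 mm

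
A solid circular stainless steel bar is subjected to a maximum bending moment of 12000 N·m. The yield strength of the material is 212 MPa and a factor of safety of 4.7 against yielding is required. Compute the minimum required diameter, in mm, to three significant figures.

σ_allow = 212/4.7 = 45.11 MPa.
For a solid circular section σ = 32M/(πd³), so d³ = 32M/(π σ_allow) = 32×1.2000×10^7/(π×45.11) = 2.710×10^6 mm³.
d = 139.4 mm.

d = 139 mm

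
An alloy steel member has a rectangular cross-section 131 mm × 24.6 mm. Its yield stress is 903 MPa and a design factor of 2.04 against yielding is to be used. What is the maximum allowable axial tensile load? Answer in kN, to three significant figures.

F_allow = 1430 kN

σ_allow = 903/2.04 = 442.6 MPa.
A = 131×24.6 = 3223 mm².
F_allow = σ_allow × A = 442.6×3223 = 1.426×10^6 N.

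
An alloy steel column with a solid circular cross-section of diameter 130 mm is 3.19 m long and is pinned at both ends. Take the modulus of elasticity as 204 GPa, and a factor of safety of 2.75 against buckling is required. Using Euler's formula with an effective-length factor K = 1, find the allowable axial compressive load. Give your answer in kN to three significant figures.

P_allow = 1010 kN

I = πd⁴/64 = π×130⁴/64 = 1.402×10^7 mm⁴.
Effective length L_e = KL = 1×3.19 m = 3190 mm.
Euler critical load P_cr = π²EI/L_e² = π²×204000×1.402×10^7/3190² = 2.774×10^6 N.
P_allow = P_cr/n = 2.774×10^6/2.75 = 1.009×10^6 N.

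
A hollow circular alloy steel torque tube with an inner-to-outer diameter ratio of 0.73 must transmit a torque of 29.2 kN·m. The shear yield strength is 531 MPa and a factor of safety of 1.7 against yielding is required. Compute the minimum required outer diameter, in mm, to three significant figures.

d_o = 87.3 mm

τ_allow = 531/1.7 = 312.4 MPa.
For a hollow shaft τ = 16T/[πd_o³(1−k⁴)] with k = 0.73, so 1−k⁴ = 0.7160.
d_o³ = 16T/[π τ_allow (1−k⁴)] = 16×2.9200×10^7/(π×312.4×0.7160) = 664900 mm³.
d_o = 87.28 mm.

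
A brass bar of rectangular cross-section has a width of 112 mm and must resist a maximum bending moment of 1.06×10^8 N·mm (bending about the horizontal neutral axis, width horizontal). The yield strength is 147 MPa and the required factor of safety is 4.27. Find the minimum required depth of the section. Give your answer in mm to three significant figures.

σ_allow = 147/4.27 = 34.43 MPa.
For a rectangular section σ = 6M/(bh²), so h² = 6M/(b σ_allow) = 6×1.0600×10^8/(112×34.43) = 164900 mm².
h = 406.1 mm.

h = 406 mm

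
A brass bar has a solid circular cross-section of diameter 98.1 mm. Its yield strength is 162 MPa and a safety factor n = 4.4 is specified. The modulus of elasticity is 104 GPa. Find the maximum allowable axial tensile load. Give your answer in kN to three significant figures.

F_allow = 278 kN

σ_allow = 162/4.4 = 36.82 MPa.
A = πd²/4 = π×98.1²/4 = 7558 mm².
F_allow = σ_allow × A = 36.82×7558 = 278300 N.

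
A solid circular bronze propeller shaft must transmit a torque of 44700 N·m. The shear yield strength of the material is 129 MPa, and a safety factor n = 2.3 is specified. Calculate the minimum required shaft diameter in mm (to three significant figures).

Allowable shear stress τ_allow = 129/2.3 = 56.09 MPa.
For a solid shaft τ = 16T/(πd³), so d³ = 16T/(π τ_allow) = 16×4.4700×10^7/(π×56.09) = 4.059×10^6 mm³.
d = (4.059×10^6)^(1/3) = 159.5 mm.

d = 160 mm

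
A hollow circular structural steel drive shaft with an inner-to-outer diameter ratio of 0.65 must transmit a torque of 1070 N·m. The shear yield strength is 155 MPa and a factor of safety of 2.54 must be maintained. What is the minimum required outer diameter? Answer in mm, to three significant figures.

d_o = 47.7 mm

τ_allow = 155/2.54 = 61.02 MPa.
For a hollow shaft τ = 16T/[πd_o³(1−k⁴)] with k = 0.65, so 1−k⁴ = 0.8215.
d_o³ = 16T/[π τ_allow (1−k⁴)] = 16×1070000/(π×61.02×0.8215) = 108700 mm³.
d_o = 47.73 mm.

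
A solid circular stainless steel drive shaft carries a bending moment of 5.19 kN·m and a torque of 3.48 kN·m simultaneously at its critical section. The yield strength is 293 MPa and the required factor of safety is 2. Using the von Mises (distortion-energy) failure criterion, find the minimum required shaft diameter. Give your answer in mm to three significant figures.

σ_allow = σ_y/n = 293/2 = 146.5 MPa.
For a solid shaft σ_b = 32M/(πd³) and τ = 16T/(πd³), so the von Mises stress is σ' = (16/πd³)·√(4M²+3T²).
√(4M²+3T²) = √(4×(5.190×10^6)² + 3×(3.480×10^6)²) = 1.200×10^7 N·mm.
d³ = 16×1.200×10^7/(π×146.5) = 417300 mm³.
d = 74.73 mm.

d = 74.7 mm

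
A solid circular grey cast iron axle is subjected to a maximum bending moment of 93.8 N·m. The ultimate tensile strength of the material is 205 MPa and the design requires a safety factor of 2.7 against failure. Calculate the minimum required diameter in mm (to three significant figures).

σ_allow = 205/2.7 = 75.93 MPa.
For a solid circular section σ = 32M/(πd³), so d³ = 32M/(π σ_allow) = 32×93800/(π×75.93) = 12580 mm³.
d = 23.26 mm.

d = 23.3 mm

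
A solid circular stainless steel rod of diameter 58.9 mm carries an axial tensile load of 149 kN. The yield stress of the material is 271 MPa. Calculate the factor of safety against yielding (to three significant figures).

A = πd²/4 = 2725 mm².
σ = F/A = 149000/2725 = 54.68 MPa.
n = 271/54.68 = 4.956.

n = 4.96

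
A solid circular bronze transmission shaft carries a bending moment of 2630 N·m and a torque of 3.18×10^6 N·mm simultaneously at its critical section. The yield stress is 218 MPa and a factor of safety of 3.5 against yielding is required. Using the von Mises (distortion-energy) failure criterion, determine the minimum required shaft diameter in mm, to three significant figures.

σ_allow = σ_y/n = 218/3.5 = 62.29 MPa.
For a solid shaft σ_b = 32M/(πd³) and τ = 16T/(πd³), so the von Mises stress is σ' = (16/πd³)·√(4M²+3T²).
√(4M²+3T²) = √(4×(2.630×10^6)² + 3×(3.180×10^6)²) = 7.616×10^6 N·mm.
d³ = 16×7.616×10^6/(π×62.29) = 622700 mm³.
d = 85.40 mm.

d = 85.4 mm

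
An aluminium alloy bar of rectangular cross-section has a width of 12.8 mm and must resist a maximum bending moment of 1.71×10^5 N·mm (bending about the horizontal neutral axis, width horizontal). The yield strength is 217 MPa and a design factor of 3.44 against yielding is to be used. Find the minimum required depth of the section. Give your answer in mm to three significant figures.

h = 35.6 mm

σ_allow = 217/3.44 = 63.08 MPa.
For a rectangular section σ = 6M/(bh²), so h² = 6M/(b σ_allow) = 6×171000/(12.8×63.08) = 1271 mm².
h = 35.65 mm.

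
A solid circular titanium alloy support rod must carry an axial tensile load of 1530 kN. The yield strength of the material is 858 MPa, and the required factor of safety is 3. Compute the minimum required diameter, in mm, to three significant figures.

Allowable stress σ_allow = 858/3 = 286.0 MPa.
Required area A = F/σ_allow = 1530000/286.0 = 5350 mm².
A = πd²/4 → d = √(4A/π) = 82.53 mm.

d = 82.5 mm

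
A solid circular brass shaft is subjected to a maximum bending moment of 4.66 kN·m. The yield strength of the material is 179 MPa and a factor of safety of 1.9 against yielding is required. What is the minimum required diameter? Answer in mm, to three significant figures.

d = 79.6 mm

σ_allow = 179/1.9 = 94.21 MPa.
For a solid circular section σ = 32M/(πd³), so d³ = 32M/(π σ_allow) = 32×4660000/(π×94.21) = 503800 mm³.
d = 79.57 mm.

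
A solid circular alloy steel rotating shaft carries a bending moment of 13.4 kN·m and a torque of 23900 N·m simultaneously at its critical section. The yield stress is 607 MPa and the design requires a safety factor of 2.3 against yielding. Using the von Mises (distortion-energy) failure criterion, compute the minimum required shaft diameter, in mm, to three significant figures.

σ_allow = σ_y/n = 607/2.3 = 263.9 MPa.
For a solid shaft σ_b = 32M/(πd³) and τ = 16T/(πd³), so the von Mises stress is σ' = (16/πd³)·√(4M²+3T²).
√(4M²+3T²) = √(4×(1.340×10^7)² + 3×(2.390×10^7)²) = 4.931×10^7 N·mm.
d³ = 16×4.931×10^7/(π×263.9) = 951700 mm³.
d = 98.36 mm.

d = 98.4 mm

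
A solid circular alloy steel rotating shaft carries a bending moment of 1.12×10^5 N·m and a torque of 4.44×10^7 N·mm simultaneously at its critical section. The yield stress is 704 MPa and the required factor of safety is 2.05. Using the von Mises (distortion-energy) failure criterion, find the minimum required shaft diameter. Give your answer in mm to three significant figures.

σ_allow = σ_y/n = 704/2.05 = 343.4 MPa.
For a solid shaft σ_b = 32M/(πd³) and τ = 16T/(πd³), so the von Mises stress is σ' = (16/πd³)·√(4M²+3T²).
√(4M²+3T²) = √(4×(1.120×10^8)² + 3×(4.440×10^7)²) = 2.368×10^8 N·mm.
d³ = 16×2.368×10^8/(π×343.4) = 3.512×10^6 mm³.
d = 152.0 mm.

d = 152 mm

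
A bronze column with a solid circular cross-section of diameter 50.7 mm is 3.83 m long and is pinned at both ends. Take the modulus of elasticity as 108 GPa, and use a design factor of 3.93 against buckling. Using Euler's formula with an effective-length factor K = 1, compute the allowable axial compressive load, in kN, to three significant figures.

P_allow = 6.00 kN

I = πd⁴/64 = π×50.7⁴/64 = 324300 mm⁴.
Effective length L_e = KL = 1×3.83 m = 3830 mm.
Euler critical load P_cr = π²EI/L_e² = π²×108000×324300/3830² = 23570 N.
P_allow = P_cr/n = 23570/3.93 = 5997 N.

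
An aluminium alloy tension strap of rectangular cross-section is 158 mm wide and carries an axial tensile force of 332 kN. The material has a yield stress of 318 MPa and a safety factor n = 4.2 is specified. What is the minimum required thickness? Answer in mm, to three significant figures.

σ_allow = 318/4.2 = 75.71 MPa.
Required area A = F/σ_allow = 332000/75.71 = 4385 mm².
t = A/w = 4385/158 = 27.75 mm.

t = 27.8 mm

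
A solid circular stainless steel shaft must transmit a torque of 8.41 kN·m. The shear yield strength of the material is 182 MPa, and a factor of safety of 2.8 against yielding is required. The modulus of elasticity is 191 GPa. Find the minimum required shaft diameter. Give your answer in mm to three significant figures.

Allowable shear stress τ_allow = 182/2.8 = 65.00 MPa.
For a solid shaft τ = 16T/(πd³), so d³ = 16T/(π τ_allow) = 16×8410000/(π×65.00) = 659000 mm³.
d = (659000)^(1/3) = 87.02 mm.

d = 87.0 mm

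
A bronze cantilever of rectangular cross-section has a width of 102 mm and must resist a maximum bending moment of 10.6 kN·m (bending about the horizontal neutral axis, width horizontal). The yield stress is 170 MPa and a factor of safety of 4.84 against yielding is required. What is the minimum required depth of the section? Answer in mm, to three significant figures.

σ_allow = 170/4.84 = 35.12 MPa.
For a rectangular section σ = 6M/(bh²), so h² = 6M/(b σ_allow) = 6×1.0600×10^7/(102×35.12) = 17750 mm².
h = 133.2 mm.

h = 133 mm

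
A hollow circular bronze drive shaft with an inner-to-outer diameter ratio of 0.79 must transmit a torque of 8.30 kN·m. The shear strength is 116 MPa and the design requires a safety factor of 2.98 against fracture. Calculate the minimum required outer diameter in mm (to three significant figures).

τ_allow = 116/2.98 = 38.93 MPa.
For a hollow shaft τ = 16T/[πd_o³(1−k⁴)] with k = 0.79, so 1−k⁴ = 0.6105.
d_o³ = 16T/[π τ_allow (1−k⁴)] = 16×8300000/(π×38.93×0.6105) = 1.779×10^6 mm³.
d_o = 121.2 mm.

d_o = 121 mm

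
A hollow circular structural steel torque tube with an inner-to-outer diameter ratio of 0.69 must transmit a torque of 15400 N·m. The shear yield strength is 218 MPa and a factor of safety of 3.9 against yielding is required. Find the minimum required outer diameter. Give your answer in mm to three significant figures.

τ_allow = 218/3.9 = 55.90 MPa.
For a hollow shaft τ = 16T/[πd_o³(1−k⁴)] with k = 0.69, so 1−k⁴ = 0.7733.
d_o³ = 16T/[π τ_allow (1−k⁴)] = 16×1.5400×10^7/(π×55.90×0.7733) = 1.814×10^6 mm³.
d_o = 122.0 mm.

d_o = 122 mm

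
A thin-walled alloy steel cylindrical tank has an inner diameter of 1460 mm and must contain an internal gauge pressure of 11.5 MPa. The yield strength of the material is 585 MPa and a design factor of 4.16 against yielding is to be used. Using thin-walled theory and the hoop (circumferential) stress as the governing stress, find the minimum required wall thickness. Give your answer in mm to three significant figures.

σ_allow = 585/4.16 = 140.6 MPa.
Hoop stress σ_h = pD/(2t), so t = pD/(2σ_allow) = 11.5×1460/(2×140.6) = 59.70 mm.

t = 59.7 mm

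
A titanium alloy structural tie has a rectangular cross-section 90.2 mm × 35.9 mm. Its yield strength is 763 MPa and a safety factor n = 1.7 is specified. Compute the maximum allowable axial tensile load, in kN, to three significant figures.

F_allow = 1450 kN

σ_allow = 763/1.7 = 448.8 MPa.
A = 90.2×35.9 = 3238 mm².
F_allow = σ_allow × A = 448.8×3238 = 1.453×10^6 N.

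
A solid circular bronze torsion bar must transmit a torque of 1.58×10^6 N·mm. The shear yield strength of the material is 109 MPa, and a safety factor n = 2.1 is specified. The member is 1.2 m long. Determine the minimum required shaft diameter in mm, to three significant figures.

d = 53.7 mm

Allowable shear stress τ_allow = 109/2.1 = 51.90 MPa.
For a solid shaft τ = 16T/(πd³), so d³ = 16T/(π τ_allow) = 16×1580000/(π×51.90) = 155000 mm³.
d = (155000)^(1/3) = 53.72 mm.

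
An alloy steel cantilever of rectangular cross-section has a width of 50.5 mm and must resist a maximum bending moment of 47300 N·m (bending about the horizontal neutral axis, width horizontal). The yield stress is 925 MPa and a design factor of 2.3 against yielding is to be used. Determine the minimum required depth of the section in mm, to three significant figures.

σ_allow = 925/2.3 = 402.2 MPa.
For a rectangular section σ = 6M/(bh²), so h² = 6M/(b σ_allow) = 6×4.7300×10^7/(50.5×402.2) = 13970 mm².
h = 118.2 mm.

h = 118 mm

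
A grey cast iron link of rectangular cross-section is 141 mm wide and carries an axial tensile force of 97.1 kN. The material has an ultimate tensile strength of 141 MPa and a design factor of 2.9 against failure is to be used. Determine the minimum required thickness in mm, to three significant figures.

σ_allow = 141/2.9 = 48.62 MPa.
Required area A = F/σ_allow = 97100/48.62 = 1997 mm².
t = A/w = 1997/141 = 14.16 mm.

t = 14.2 mm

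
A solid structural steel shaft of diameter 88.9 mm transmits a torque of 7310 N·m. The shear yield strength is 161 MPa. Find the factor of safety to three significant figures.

τ = 16T/(πd³) = 16×7310000/(π×88.9³) = 52.99 MPa.
n = τ_limit/τ = 161/52.99 = 3.038.

n = 3.04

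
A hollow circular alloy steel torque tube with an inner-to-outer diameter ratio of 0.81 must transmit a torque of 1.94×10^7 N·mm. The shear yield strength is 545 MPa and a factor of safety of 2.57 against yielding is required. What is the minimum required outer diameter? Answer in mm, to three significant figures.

d_o = 93.5 mm

τ_allow = 545/2.57 = 212.1 MPa.
For a hollow shaft τ = 16T/[πd_o³(1−k⁴)] with k = 0.81, so 1−k⁴ = 0.5695.
d_o³ = 16T/[π τ_allow (1−k⁴)] = 16×1.9400×10^7/(π×212.1×0.5695) = 818100 mm³.
d_o = 93.53 mm.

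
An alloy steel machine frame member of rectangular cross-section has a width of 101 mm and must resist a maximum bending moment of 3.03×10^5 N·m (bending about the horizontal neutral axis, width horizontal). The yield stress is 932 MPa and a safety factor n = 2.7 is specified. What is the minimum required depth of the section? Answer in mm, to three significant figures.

σ_allow = 932/2.7 = 345.2 MPa.
For a rectangular section σ = 6M/(bh²), so h² = 6M/(b σ_allow) = 6×3.0300×10^8/(101×345.2) = 52150 mm².
h = 228.4 mm.

h = 228 mm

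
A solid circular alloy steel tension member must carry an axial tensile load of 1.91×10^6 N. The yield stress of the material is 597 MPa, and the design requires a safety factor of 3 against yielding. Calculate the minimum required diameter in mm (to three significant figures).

d = 111 mm

Allowable stress σ_allow = 597/3 = 199.0 MPa.
Required area A = F/σ_allow = 1910000/199.0 = 9598 mm².
A = πd²/4 → d = √(4A/π) = 110.5 mm.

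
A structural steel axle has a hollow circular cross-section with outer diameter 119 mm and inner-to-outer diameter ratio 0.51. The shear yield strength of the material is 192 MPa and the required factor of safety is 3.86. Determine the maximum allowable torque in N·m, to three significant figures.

T_allow = 15300 N·m

τ_allow = 192/3.86 = 49.74 MPa.
For a hollow shaft T_allow = τ_allow·πd_o³(1−k⁴)/16 with 1−k⁴ = 0.9323, so πd_o³(1−k⁴)/16 = 308500 mm³.
T_allow = 49.74×308500 = 1.534×10^7 N·mm = 15340 N·m.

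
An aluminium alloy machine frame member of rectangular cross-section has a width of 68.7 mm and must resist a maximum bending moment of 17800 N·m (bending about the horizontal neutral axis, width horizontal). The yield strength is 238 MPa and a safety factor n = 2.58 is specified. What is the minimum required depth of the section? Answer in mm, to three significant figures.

h = 130 mm

σ_allow = 238/2.58 = 92.25 MPa.
For a rectangular section σ = 6M/(bh²), so h² = 6M/(b σ_allow) = 6×1.7800×10^7/(68.7×92.25) = 16850 mm².
h = 129.8 mm.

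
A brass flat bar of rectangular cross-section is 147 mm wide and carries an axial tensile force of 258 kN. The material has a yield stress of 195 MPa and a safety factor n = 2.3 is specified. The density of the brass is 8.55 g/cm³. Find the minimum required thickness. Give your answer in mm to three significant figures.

t = 20.7 mm

σ_allow = 195/2.3 = 84.78 MPa.
Required area A = F/σ_allow = 258000/84.78 = 3043 mm².
t = A/w = 3043/147 = 20.70 mm.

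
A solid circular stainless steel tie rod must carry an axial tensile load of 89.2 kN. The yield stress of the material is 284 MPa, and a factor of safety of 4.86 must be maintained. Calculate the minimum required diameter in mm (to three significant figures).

Allowable stress σ_allow = 284/4.86 = 58.44 MPa.
Required area A = F/σ_allow = 89200/58.44 = 1526 mm².
A = πd²/4 → d = √(4A/π) = 44.09 mm.

d = 44.1 mm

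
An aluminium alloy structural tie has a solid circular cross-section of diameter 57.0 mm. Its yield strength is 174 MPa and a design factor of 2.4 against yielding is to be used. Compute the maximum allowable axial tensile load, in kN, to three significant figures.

σ_allow = 174/2.4 = 72.50 MPa.
A = πd²/4 = π×57.0²/4 = 2552 mm².
F_allow = σ_allow × A = 72.50×2552 = 185000 N.

F_allow = 185 kN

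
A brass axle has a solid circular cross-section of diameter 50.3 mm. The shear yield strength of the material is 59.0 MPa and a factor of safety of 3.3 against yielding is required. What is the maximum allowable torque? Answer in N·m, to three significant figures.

τ_allow = 59.0/3.3 = 17.88 MPa.
For a solid shaft T_allow = τ_allow·πd³/16; πd³/16 = π×50.3³/16 = 24990 mm³.
T_allow = 17.88×24990 = 446800 N·mm = 446.8 N·m.

T_allow = 447 N·m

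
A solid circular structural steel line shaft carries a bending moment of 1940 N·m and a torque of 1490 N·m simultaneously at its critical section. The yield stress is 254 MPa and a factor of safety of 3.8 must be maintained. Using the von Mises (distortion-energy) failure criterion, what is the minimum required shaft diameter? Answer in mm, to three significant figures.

σ_allow = σ_y/n = 254/3.8 = 66.84 MPa.
For a solid shaft σ_b = 32M/(πd³) and τ = 16T/(πd³), so the von Mises stress is σ' = (16/πd³)·√(4M²+3T²).
√(4M²+3T²) = √(4×(1.940×10^6)² + 3×(1.490×10^6)²) = 4.660×10^6 N·mm.
d³ = 16×4.660×10^6/(π×66.84) = 355100 mm³.
d = 70.81 mm.

d = 70.8 mm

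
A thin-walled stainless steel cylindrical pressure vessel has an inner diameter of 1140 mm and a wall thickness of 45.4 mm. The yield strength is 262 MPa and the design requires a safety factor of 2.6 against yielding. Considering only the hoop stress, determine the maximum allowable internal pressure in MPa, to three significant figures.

p_allow = 8.03 MPa

σ_allow = 262/2.6 = 100.8 MPa.
σ_h = pD/(2t) → p_allow = 2σ_allow t/D = 2×100.8×45.4/1140 = 8.026 MPa.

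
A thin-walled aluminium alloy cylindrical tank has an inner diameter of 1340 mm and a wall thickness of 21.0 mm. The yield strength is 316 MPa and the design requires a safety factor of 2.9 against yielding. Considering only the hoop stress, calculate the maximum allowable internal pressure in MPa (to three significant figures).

σ_allow = 316/2.9 = 109.0 MPa.
σ_h = pD/(2t) → p_allow = 2σ_allow t/D = 2×109.0×21.0/1340 = 3.415 MPa.

p_allow = 3.42 MPa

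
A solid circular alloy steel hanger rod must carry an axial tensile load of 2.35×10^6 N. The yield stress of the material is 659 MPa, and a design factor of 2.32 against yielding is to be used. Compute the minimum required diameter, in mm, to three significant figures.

d = 103 mm

Allowable stress σ_allow = 659/2.32 = 284.1 MPa.
Required area A = F/σ_allow = 2350000/284.1 = 8273 mm².
A = πd²/4 → d = √(4A/π) = 102.6 mm.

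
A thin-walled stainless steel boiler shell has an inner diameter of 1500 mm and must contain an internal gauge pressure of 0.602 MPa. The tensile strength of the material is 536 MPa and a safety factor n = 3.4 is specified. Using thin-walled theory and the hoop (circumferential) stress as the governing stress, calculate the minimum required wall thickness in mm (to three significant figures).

σ_allow = 536/3.4 = 157.6 MPa.
Hoop stress σ_h = pD/(2t), so t = pD/(2σ_allow) = 0.602×1500/(2×157.6) = 2.864 mm.

t = 2.86 mm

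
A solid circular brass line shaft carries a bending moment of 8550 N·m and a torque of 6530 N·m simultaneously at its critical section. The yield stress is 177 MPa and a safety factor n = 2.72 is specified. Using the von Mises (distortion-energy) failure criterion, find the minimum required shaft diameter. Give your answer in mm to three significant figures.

d = 117 mm

σ_allow = σ_y/n = 177/2.72 = 65.07 MPa.
For a solid shaft σ_b = 32M/(πd³) and τ = 16T/(πd³), so the von Mises stress is σ' = (16/πd³)·√(4M²+3T²).
√(4M²+3T²) = √(4×(8.550×10^6)² + 3×(6.530×10^6)²) = 2.050×10^7 N·mm.
d³ = 16×2.050×10^7/(π×65.07) = 1.605×10^6 mm³.
d = 117.1 mm.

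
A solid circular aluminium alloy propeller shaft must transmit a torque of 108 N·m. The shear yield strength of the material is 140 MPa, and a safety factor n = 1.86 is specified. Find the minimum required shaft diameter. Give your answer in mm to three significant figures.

d = 19.4 mm

Allowable shear stress τ_allow = 140/1.86 = 75.27 MPa.
For a solid shaft τ = 16T/(πd³), so d³ = 16T/(π τ_allow) = 16×108000/(π×75.27) = 7308 mm³.
d = (7308)^(1/3) = 19.41 mm.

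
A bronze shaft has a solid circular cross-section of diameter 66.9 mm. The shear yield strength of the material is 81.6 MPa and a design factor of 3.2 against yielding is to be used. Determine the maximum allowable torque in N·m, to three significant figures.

T_allow = 1500 N·m

τ_allow = 81.6/3.2 = 25.50 MPa.
For a solid shaft T_allow = τ_allow·πd³/16; πd³/16 = π×66.9³/16 = 58790 mm³.
T_allow = 25.50×58790 = 1.499×10^6 N·mm = 1499 N·m.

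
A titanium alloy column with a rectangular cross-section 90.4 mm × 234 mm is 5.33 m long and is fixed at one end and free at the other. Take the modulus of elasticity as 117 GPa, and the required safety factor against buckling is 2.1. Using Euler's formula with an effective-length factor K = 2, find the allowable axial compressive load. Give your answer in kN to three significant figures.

P_allow = 69.7 kN

Buckling occurs about the weak axis: I_min = h·b³/12 = 234×90.4³/12 = 1.441×10^7 mm⁴ (b = 90.4 mm is the smaller dimension).
Effective length L_e = KL = 2×5.33 m = 10660 mm.
Euler critical load P_cr = π²EI/L_e² = π²×117000×1.441×10^7/10660² = 146400 N.
P_allow = P_cr/n = 146400/2.1 = 69710 N.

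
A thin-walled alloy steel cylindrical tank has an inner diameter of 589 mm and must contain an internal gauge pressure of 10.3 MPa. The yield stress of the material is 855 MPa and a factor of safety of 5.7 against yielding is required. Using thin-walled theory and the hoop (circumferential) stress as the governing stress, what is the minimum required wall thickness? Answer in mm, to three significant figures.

σ_allow = 855/5.7 = 150.0 MPa.
Hoop stress σ_h = pD/(2t), so t = pD/(2σ_allow) = 10.3×589/(2×150.0) = 20.22 mm.

t = 20.2 mm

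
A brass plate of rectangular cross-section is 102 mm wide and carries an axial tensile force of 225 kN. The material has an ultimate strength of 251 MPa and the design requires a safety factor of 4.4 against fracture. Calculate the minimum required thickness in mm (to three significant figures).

t = 38.7 mm

σ_allow = 251/4.4 = 57.05 MPa.
Required area A = F/σ_allow = 225000/57.05 = 3944 mm².
t = A/w = 3944/102 = 38.67 mm.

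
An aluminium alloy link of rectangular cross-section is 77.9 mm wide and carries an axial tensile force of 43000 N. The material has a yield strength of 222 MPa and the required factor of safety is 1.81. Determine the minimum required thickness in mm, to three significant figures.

σ_allow = 222/1.81 = 122.7 MPa.
Required area A = F/σ_allow = 43000/122.7 = 350.6 mm².
t = A/w = 350.6/77.9 = 4.500 mm.

t = 4.50 mm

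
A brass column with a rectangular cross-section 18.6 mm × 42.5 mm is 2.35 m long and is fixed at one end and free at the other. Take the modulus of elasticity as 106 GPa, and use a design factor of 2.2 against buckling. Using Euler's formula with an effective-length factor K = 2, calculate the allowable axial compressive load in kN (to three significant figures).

P_allow = 0.491 kN

Buckling occurs about the weak axis: I_min = h·b³/12 = 42.5×18.6³/12 = 22790 mm⁴ (b = 18.6 mm is the smaller dimension).
Effective length L_e = KL = 2×2.35 m = 4700 mm.
Euler critical load P_cr = π²EI/L_e² = π²×106000×22790/4700² = 1079 N.
P_allow = P_cr/n = 1079/2.2 = 490.6 N.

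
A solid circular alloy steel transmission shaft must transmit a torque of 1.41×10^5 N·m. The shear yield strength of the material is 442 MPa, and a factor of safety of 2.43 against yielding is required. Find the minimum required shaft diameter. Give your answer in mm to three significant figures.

Allowable shear stress τ_allow = 442/2.43 = 181.9 MPa.
For a solid shaft τ = 16T/(πd³), so d³ = 16T/(π τ_allow) = 16×1.4100×10^8/(π×181.9) = 3.948×10^6 mm³.
d = (3.948×10^6)^(1/3) = 158.0 mm.

d = 158 mm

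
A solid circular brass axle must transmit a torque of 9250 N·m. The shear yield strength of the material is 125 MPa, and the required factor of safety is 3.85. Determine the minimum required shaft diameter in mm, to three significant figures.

Allowable shear stress τ_allow = 125/3.85 = 32.47 MPa.
For a solid shaft τ = 16T/(πd³), so d³ = 16T/(π τ_allow) = 16×9250000/(π×32.47) = 1.451×10^6 mm³.
d = (1.451×10^6)^(1/3) = 113.2 mm.

d = 113 mm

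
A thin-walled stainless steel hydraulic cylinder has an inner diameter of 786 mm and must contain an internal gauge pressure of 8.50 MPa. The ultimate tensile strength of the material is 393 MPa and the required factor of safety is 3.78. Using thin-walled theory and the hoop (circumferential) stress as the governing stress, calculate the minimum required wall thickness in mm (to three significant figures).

t = 32.1 mm

σ_allow = 393/3.78 = 104.0 MPa.
Hoop stress σ_h = pD/(2t), so t = pD/(2σ_allow) = 8.50×786/(2×104.0) = 32.13 mm.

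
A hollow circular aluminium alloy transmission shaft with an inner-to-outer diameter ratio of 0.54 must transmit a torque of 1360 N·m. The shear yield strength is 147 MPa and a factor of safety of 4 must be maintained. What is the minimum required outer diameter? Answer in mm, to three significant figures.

τ_allow = 147/4 = 36.75 MPa.
For a hollow shaft τ = 16T/[πd_o³(1−k⁴)] with k = 0.54, so 1−k⁴ = 0.9150.
d_o³ = 16T/[π τ_allow (1−k⁴)] = 16×1360000/(π×36.75×0.9150) = 206000 mm³.
d_o = 59.06 mm.

d_o = 59.1 mm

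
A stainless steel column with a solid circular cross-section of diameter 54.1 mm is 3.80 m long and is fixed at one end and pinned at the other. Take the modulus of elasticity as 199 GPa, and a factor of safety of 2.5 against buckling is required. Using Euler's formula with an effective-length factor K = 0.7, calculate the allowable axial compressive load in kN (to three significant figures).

I = πd⁴/64 = π×54.1⁴/64 = 420500 mm⁴.
Effective length L_e = KL = 0.7×3.80 m = 2660 mm.
Euler critical load P_cr = π²EI/L_e² = π²×199000×420500/2660² = 116700 N.
P_allow = P_cr/n = 116700/2.5 = 46690 N.

P_allow = 46.7 kN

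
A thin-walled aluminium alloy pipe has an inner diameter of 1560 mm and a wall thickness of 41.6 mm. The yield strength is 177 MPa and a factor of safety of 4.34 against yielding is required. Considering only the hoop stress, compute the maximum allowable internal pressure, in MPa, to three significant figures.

p_allow = 2.18 MPa

σ_allow = 177/4.34 = 40.78 MPa.
σ_h = pD/(2t) → p_allow = 2σ_allow t/D = 2×40.78×41.6/1560 = 2.175 MPa.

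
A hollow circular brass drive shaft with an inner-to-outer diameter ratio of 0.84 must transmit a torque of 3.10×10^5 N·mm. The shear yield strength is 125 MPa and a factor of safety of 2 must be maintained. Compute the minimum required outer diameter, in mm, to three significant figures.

d_o = 36.9 mm

τ_allow = 125/2 = 62.50 MPa.
For a hollow shaft τ = 16T/[πd_o³(1−k⁴)] with k = 0.84, so 1−k⁴ = 0.5021.
d_o³ = 16T/[π τ_allow (1−k⁴)] = 16×310000/(π×62.50×0.5021) = 50310 mm³.
d_o = 36.92 mm.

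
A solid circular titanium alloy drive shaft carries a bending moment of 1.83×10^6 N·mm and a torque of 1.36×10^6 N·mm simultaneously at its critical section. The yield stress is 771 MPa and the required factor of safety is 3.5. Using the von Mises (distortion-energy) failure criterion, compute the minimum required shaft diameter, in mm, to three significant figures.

d = 46.5 mm

σ_allow = σ_y/n = 771/3.5 = 220.3 MPa.
For a solid shaft σ_b = 32M/(πd³) and τ = 16T/(πd³), so the von Mises stress is σ' = (16/πd³)·√(4M²+3T²).
√(4M²+3T²) = √(4×(1.830×10^6)² + 3×(1.360×10^6)²) = 4.353×10^6 N·mm.
d³ = 16×4.353×10^6/(π×220.3) = 100600 mm³.
d = 46.51 mm.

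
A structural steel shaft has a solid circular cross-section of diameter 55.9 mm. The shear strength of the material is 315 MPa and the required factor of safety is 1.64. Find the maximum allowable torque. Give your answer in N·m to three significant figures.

T_allow = 6590 N·m

τ_allow = 315/1.64 = 192.1 MPa.
For a solid shaft T_allow = τ_allow·πd³/16; πd³/16 = π×55.9³/16 = 34300 mm³.
T_allow = 192.1×34300 = 6.588×10^6 N·mm = 6588 N·m.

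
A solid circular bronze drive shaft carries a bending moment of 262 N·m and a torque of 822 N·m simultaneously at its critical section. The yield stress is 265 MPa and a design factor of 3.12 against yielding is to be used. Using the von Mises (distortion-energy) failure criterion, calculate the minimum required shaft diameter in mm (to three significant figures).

σ_allow = σ_y/n = 265/3.12 = 84.94 MPa.
For a solid shaft σ_b = 32M/(πd³) and τ = 16T/(πd³), so the von Mises stress is σ' = (16/πd³)·√(4M²+3T²).
√(4M²+3T²) = √(4×(262000)² + 3×(822000)²) = 1.517×10^6 N·mm.
d³ = 16×1.517×10^6/(π×84.94) = 90970 mm³.
d = 44.97 mm.

d = 45.0 mm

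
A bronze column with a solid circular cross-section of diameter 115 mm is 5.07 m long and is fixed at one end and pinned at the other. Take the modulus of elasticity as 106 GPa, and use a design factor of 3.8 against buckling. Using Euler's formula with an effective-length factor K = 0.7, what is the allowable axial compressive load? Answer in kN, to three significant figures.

I = πd⁴/64 = π×115⁴/64 = 8.585×10^6 mm⁴.
Effective length L_e = KL = 0.7×5.07 m = 3549 mm.
Euler critical load P_cr = π²EI/L_e² = π²×106000×8.585×10^6/3549² = 713100 N.
P_allow = P_cr/n = 713100/3.8 = 187700 N.

P_allow = 188 kN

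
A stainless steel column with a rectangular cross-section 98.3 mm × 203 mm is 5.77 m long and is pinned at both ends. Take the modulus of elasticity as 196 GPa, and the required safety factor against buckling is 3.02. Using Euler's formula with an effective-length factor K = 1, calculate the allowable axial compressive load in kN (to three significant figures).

Buckling occurs about the weak axis: I_min = h·b³/12 = 203×98.3³/12 = 1.607×10^7 mm⁴ (b = 98.3 mm is the smaller dimension).
Effective length L_e = KL = 1×5.77 m = 5770 mm.
Euler critical load P_cr = π²EI/L_e² = π²×196000×1.607×10^7/5770² = 933600 N.
P_allow = P_cr/n = 933600/3.02 = 309200 N.

P_allow = 309 kN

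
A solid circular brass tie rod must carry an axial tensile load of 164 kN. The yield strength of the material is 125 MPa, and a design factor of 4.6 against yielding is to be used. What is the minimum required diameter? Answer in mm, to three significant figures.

d = 87.7 mm

Allowable stress σ_allow = 125/4.6 = 27.17 MPa.
Required area A = F/σ_allow = 164000/27.17 = 6035 mm².
A = πd²/4 → d = √(4A/π) = 87.66 mm.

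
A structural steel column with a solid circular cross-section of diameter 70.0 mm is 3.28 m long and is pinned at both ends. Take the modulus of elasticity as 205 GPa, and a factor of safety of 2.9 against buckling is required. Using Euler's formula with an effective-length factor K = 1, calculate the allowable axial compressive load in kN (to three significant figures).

I = πd⁴/64 = π×70.0⁴/64 = 1.179×10^6 mm⁴.
Effective length L_e = KL = 1×3.28 m = 3280 mm.
Euler critical load P_cr = π²EI/L_e² = π²×205000×1.179×10^6/3280² = 221700 N.
P_allow = P_cr/n = 221700/2.9 = 76430 N.

P_allow = 76.4 kN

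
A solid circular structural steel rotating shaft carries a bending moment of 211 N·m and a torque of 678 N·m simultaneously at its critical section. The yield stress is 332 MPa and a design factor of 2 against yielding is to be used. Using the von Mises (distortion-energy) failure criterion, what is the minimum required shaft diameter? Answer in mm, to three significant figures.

σ_allow = σ_y/n = 332/2 = 166.0 MPa.
For a solid shaft σ_b = 32M/(πd³) and τ = 16T/(πd³), so the von Mises stress is σ' = (16/πd³)·√(4M²+3T²).
√(4M²+3T²) = √(4×(211000)² + 3×(678000)²) = 1.248×10^6 N·mm.
d³ = 16×1.248×10^6/(π×166.0) = 38280 mm³.
d = 33.70 mm.

d = 33.7 mm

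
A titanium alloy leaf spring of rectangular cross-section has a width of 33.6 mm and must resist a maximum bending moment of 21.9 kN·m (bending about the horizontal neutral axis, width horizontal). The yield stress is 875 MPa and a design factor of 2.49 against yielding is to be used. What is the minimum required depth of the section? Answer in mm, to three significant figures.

σ_allow = 875/2.49 = 351.4 MPa.
For a rectangular section σ = 6M/(bh²), so h² = 6M/(b σ_allow) = 6×2.1900×10^7/(33.6×351.4) = 11130 mm².
h = 105.5 mm.

h = 105 mm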